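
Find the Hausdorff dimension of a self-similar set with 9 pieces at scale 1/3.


For a self-similar set with N copies scaled by 1/r:
dim_H = log(N)/log(r) = log(9)/log(3)
= 2.197225/1.098612
= 2


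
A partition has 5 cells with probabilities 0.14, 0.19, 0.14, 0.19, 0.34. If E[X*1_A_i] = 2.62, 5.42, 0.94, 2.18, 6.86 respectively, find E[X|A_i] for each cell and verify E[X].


For each cell A_i: E[X|A_i] = E[X*1_A_i] / P(A_i)
Step 1: E[X|A_1] = 2.62 / 0.14 = 18.714286
Step 2: E[X|A_2] = 5.42 / 0.19 = 28.526316
Step 3: E[X|A_3] = 0.94 / 0.14 = 6.714286
Step 4: E[X|A_4] = 2.18 / 0.19 = 11.473684
Step 5: E[X|A_5] = 6.86 / 0.34 = 20.176471
Verification: E[X] = sum E[X*1_A_i] = 2.62 + 5.42 + 0.94 + 2.18 + 6.86 = 18.02


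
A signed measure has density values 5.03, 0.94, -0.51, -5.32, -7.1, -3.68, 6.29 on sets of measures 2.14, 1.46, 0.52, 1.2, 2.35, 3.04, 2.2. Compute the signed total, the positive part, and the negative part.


Step 1: Compute signed measure on each set:
  Set 1: 5.03 * 2.14 = 10.7642
  Set 2: 0.94 * 1.46 = 1.3724
  Set 3: -0.51 * 0.52 = -0.2652
  Set 4: -5.32 * 1.2 = -6.384
  Set 5: -7.1 * 2.35 = -16.685
  Set 6: -3.68 * 3.04 = -11.1872
  Set 7: 6.29 * 2.2 = 13.838
Step 2: Total signed measure = (10.7642) + (1.3724) + (-0.2652) + (-6.384) + (-16.685) + (-11.1872) + (13.838)
     = -8.5468
Step 3: Positive part mu+(X) = sum of positive contributions = 25.9746
Step 4: Negative part mu-(X) = |sum of negative contributions| = 34.5214


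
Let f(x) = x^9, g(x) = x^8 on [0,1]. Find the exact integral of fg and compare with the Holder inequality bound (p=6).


Step 1: Exact integral of f*g = integral(x^17, 0, 1) = 1/18
     = 0.055556
Step 2: Holder bound with p=6, q=1.2:
  ||f||_p = (integral x^54 dx)^(1/6) = (1/55)^(1/6) = 0.51279
  ||g||_q = (integral x^9.6 dx)^(1/1.2) = (1/10.6)^(1/1.2) = 0.139823
Step 3: Holder bound = ||f||_p * ||g||_q = 0.51279 * 0.139823 = 0.0717
Verification: 0.055556 <= 0.0717 (Holder holds)


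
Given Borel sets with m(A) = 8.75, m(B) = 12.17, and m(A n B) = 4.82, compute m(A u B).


By inclusion-exclusion: m(A u B) = m(A) + m(B) - m(A n B)
= 8.75 + 12.17 - 4.82
= 16.1


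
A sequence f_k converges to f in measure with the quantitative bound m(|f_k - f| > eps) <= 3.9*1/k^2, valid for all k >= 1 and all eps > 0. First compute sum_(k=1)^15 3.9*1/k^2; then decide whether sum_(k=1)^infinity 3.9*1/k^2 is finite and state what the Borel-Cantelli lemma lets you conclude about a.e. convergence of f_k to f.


Step 1: List the terms 3.9*1/k^2 for k = 1 to 15:
  k=1: 3.9
  k=2: 0.975
  k=3: 0.433333
  k=4: 0.24375
  k=5: 0.156
  k=6: 0.108333
  k=7: 0.079592
  k=8: 0.060937
  k=9: 0.048148
  k=10: 0.039
  k=11: 0.032231
  k=12: 0.027083
  k=13: 0.023077
  k=14: 0.019898
  k=15: 0.017333
Step 2: Partial sum = 3.9 + 0.975 + 0.433333 + 0.24375 + 0.156 + 0.108333 + 0.079592 + 0.060937 + 0.048148 + 0.039 + 0.032231 + 0.027083 + 0.023077 + 0.019898 + 0.017333
     = 6.163717
Step 3: The full series sum_(k>=1) 3.9*1/k^2 converges (p-series with p = 2 > 1; a constant multiple of a convergent series converges).
Step 4: Fix eps > 0. Since sum_k m(|f_k - f| > eps) < infinity, the Borel-Cantelli lemma gives
        m(limsup_k {|f_k - f| > eps}) = 0, i.e. for a.e. x, |f_k(x) - f(x)| <= eps for all large k.
        Applying this with eps = 1/j for j = 1, 2, ... and intersecting the countably many full-measure sets,
        for a.e. x we get limsup_k |f_k(x) - f(x)| <= 1/j for every j, hence f_k -> f almost everywhere.
Conclusion: series converges; Borel-Cantelli yields f_k -> f a.e.


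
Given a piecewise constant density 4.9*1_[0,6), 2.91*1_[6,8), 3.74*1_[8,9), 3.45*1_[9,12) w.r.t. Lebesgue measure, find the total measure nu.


Integrate each piece of the Radon-Nikodym derivative:
Step 1: integral_0^6 4.9 dx = 4.9*(6-0) = 4.9*6 = 29.4
Step 2: integral_6^8 2.91 dx = 2.91*(8-6) = 2.91*2 = 5.82
Step 3: integral_8^9 3.74 dx = 3.74*(9-8) = 3.74*1 = 3.74
Step 4: integral_9^12 3.45 dx = 3.45*(12-9) = 3.45*3 = 10.35
Total: 29.4 + 5.82 + 3.74 + 10.35 = 49.31


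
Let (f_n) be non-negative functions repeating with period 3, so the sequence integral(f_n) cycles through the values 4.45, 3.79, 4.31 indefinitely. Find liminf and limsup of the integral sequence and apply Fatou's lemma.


The sequence (integral(f_n)) is periodic with period 3, repeating the values 4.45, 3.79, 4.31 indefinitely.
Step 1: For a periodic sequence, every tail (a_m, a_(m+1), ...) contains all 3 period values infinitely often.
Step 2: Hence inf of every tail = min of the period values = min(4.45, 3.79, 4.31) = 3.79.
        liminf_n integral(f_n) = sup over m of (inf of tail from m) = 3.79.
Step 3: Similarly sup of every tail = max of the period values = 4.45.
        limsup_n integral(f_n) = 4.45.
Step 4: Fatou's lemma: integral(liminf_n f_n) <= liminf_n integral(f_n) = 3.79.
        So the integral of the pointwise liminf is at most 3.79.


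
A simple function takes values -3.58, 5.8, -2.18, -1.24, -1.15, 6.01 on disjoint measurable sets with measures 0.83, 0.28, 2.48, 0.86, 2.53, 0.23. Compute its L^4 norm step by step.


Step 1: Compute |f_i|^4 for each value:
  |-3.58|^4 = 164.260109
  |5.8|^4 = 1131.6496
  |-2.18|^4 = 22.585306
  |-1.24|^4 = 2.364214
  |-1.15|^4 = 1.749006
  |6.01|^4 = 1304.661624
Step 2: Multiply by measures and sum:
  164.260109 * 0.83 = 136.33589
  1131.6496 * 0.28 = 316.861888
  22.585306 * 2.48 = 56.011558
  2.364214 * 0.86 = 2.033224
  1.749006 * 2.53 = 4.424986
  1304.661624 * 0.23 = 300.072174
Sum = 136.33589 + 316.861888 + 56.011558 + 2.033224 + 4.424986 + 300.072174 = 815.73972
Step 3: Take the p-th root:
||f||_4 = (815.73972)^(1/4) = 5.344264


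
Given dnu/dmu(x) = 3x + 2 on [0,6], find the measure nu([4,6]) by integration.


nu(A) = integral_A (dnu/dmu) dmu = integral_4^6 (3x + 2) dx
Step 1: Antiderivative F(x) = (3/2)x^2 + 2x
Step 2: F(6) = (3/2)*6^2 + 2*6 = 54 + 12 = 66
Step 3: F(4) = (3/2)*4^2 + 2*4 = 24 + 8 = 32
Step 4: nu([4,6]) = F(6) - F(4) = 66 - 32 = 34


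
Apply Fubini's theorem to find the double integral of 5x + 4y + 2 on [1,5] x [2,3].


By Fubini, integrate in x first, then y.
Step 1: Fix y, integrate over x in [1,5]:
  integral(5x + 4y + 2, x=1..5)
  = 5*(5^2 - 1^2)/2 + (4y + 2)*(5 - 1)
  = 60 + (4y + 2)*4
  = 60 + 16y + 8
  = 68 + 16y
Step 2: Integrate over y in [2,3]:
  integral(68 + 16y, y=2..3)
  = 68*1 + 16*(3^2 - 2^2)/2
  = 68 + 40
  = 108


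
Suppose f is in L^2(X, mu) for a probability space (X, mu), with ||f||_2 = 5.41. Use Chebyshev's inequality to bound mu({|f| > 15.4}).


Chebyshev/Markov inequality: mu(|f| > eps) <= (||f||_p / eps)^p
Step 1: ||f||_2 / eps = 5.41 / 15.4 = 0.351299
Step 2: Raise to power p = 2:
  (0.351299)^2 = 0.123411
Step 3: Therefore mu(|f| > 15.4) <= 0.123411


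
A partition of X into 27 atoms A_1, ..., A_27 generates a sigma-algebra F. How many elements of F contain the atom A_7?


Each element of F is a union of some subset S of the 27 atoms.
The element contains A_7 iff A_7 is in S.
So we count subsets S of {A_1,...,A_27} with A_7 in S: choose freely among the other 26 atoms.
Count = 2^(27-1) = 2^26 = 67108864.


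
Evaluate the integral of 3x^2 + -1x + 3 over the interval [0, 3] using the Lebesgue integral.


The Lebesgue integral of a Riemann-integrable function agrees with the Riemann integral.
Antiderivative F(x) = (3/3)x^3 + (-1/2)x^2 + 3x
F(3) = (3/3)*3^3 + (-1/2)*3^2 + 3*3
     = (3/3)*27 + (-1/2)*9 + 3*3
     = 27 + -4.5 + 9
     = 31.5
F(0) = 0.0
Integral = F(3) - F(0) = 31.5 - 0.0 = 31.5


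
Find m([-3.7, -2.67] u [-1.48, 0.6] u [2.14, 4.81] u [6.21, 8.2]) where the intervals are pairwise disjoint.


For pairwise disjoint intervals, m(union) = sum of lengths.
= (-2.67 - -3.7) + (0.6 - -1.48) + (4.81 - 2.14) + (8.2 - 6.21)
= 1.03 + 2.08 + 2.67 + 1.99
= 7.77


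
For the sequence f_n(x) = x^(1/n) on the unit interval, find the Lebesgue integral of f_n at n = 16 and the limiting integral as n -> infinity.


At n = 16: f_16(x) = x^(1/16).
Step 1: integral(x^(1/16), 0, 1) = [x^(1/16+1) / (1/16+1)] from 0 to 1
     = 1 / (1/16 + 1) = 1 / ((16+1)/16) = 16/(16+1)
     = 16/17 = 0.941176
Step 2: As n -> infinity, f_n(x) = x^(1/n) -> 1 for x in (0,1], and f_n is increasing in n.
By MCT, lim_n integral(f_n) = integral(lim_n f_n) = integral(1, 0, 1) = 1.
Step 3: Verify convergence: 16/17 = 0.941176 -> 1


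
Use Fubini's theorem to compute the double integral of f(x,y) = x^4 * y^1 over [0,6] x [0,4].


By Fubini's theorem, the double integral factors as a product of single integrals:
Step 1: integral_0^6 x^4 dx = [x^5/5] from 0 to 6
     = 6^5/5 = 1555.2
Step 2: integral_0^4 y^1 dy = [y^2/2] from 0 to 4
     = 4^2/2 = 8
Step 3: Double integral = 1555.2 * 8 = 12441.6


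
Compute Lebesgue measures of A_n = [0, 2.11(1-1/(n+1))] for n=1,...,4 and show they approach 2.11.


By continuity of measure from below: if A_n increases to A, then m(A_n) -> m(A).
Here A = [0, 2.11], so m(A) = 2.11
Step 1: a_1 = 2.11*(1 - 1/2) = 1.055, m(A_1) = 1.055
Step 2: a_2 = 2.11*(1 - 1/3) = 1.4067, m(A_2) = 1.4067
Step 3: a_3 = 2.11*(1 - 1/4) = 1.5825, m(A_3) = 1.5825
Step 4: a_4 = 2.11*(1 - 1/5) = 1.688, m(A_4) = 1.688
Limit: m(A_n) -> m([0,2.11]) = 2.11


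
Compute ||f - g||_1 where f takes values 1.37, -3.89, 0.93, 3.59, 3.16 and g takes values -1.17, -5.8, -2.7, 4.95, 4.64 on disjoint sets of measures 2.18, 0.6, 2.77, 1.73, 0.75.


Step 1: Compute differences f_i - g_i:
  1.37 - -1.17 = 2.54
  -3.89 - -5.8 = 1.91
  0.93 - -2.7 = 3.63
  3.59 - 4.95 = -1.36
  3.16 - 4.64 = -1.48
Step 2: Compute |diff|^1 * measure for each set:
  |2.54|^1 * 2.18 = 2.54 * 2.18 = 5.5372
  |1.91|^1 * 0.6 = 1.91 * 0.6 = 1.146
  |3.63|^1 * 2.77 = 3.63 * 2.77 = 10.0551
  |-1.36|^1 * 1.73 = 1.36 * 1.73 = 2.3528
  |-1.48|^1 * 0.75 = 1.48 * 0.75 = 1.11
Step 3: Sum = 20.2011
Step 4: ||f-g||_1 = (20.2011)^(1/1) = 20.2011


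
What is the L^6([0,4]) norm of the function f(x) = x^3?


Step 1: ||f||_6 = (integral_0^4 |x^3|^6 dx)^(1/6)
     = (integral_0^4 x^18 dx)^(1/6)
Step 2: integral_0^4 x^18 dx = [x^19/(19)] from 0 to 4 = 4^19/19
     = 274877906944/19 = 1.446726e+10
Step 3: ||f||_6 = (1.446726e+10)^(1/6) = 49.362564


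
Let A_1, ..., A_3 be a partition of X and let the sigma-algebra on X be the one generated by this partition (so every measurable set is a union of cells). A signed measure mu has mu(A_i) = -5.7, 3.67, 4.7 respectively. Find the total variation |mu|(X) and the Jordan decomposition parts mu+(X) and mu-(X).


Step 1: Every measurable set is a union of atoms (the cells / points), so a Hahn decomposition is
  obtained by grouping atoms by sign: P = union of atoms with mu > 0, N = union of the remaining atoms.
  Atoms in P (indices): 2, 3;  atoms in N (indices): 1
  Positive values: 3.67, 4.7
  Negative values: -5.7
Step 2: mu+(X) = mu(P) = sum of positive atom values = 8.37
Step 3: mu-(X) = -mu(N) = sum of |negative atom values| = 5.7
Step 4: |mu|(X) = mu+(X) + mu-(X) = 8.37 + 5.7 = 14.07


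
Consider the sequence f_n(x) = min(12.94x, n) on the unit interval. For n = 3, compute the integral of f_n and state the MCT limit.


f(x) = 12.94x on [0,1]; f_n(x) = min(12.94x, n). At n = 3:
Step 1: f(x) reaches 3 at x = 3/12.94 = 0.231839
Step 2: integral(f_3) = integral(12.94x, 0, 0.231839) + integral(3, 0.231839, 1)
       = 12.94*0.231839^2/2 + 3*(1 - 0.231839)
       = 0.347759 + 2.304482
       = 2.652241
Step 3: As n -> infinity, f_n increases to f, so by MCT integral(f_n) -> integral(f) = 12.94/2 = 6.47.
Convergence: integral(f_3) = 2.652241 -> 6.47 as n -> infinity


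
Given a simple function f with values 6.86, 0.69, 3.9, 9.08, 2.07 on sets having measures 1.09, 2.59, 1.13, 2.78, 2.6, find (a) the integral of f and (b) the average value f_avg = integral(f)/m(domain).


Step 1: Integral = sum(value_i * measure_i)
= 6.86*1.09 + 0.69*2.59 + 3.9*1.13 + 9.08*2.78 + 2.07*2.6
= 7.4774 + 1.7871 + 4.407 + 25.2424 + 5.382
= 44.2959
Step 2: Total measure of domain = 1.09 + 2.59 + 1.13 + 2.78 + 2.6 = 10.19
Step 3: Average value = 44.2959 / 10.19 = 4.346997


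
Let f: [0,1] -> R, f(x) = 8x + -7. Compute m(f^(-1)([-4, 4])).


f^(-1)([-4, 4]) = {x : -4 <= 8x + -7 <= 4}
Solving: (-4 - -7)/8 <= x <= (4 - -7)/8
= [0.375, 1.375]
Intersecting with [0,1]: [0.375, 1]
Measure = 1 - 0.375 = 0.625


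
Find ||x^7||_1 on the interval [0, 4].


Step 1: ||f||_1 = (integral_0^4 |x^7|^1 dx)^(1/1)
     = (integral_0^4 x^7 dx)^(1/1)
Step 2: integral_0^4 x^7 dx = [x^8/(8)] from 0 to 4 = 4^8/8
     = 65536/8 = 8192
Step 3: ||f||_1 = (8192)^(1/1) = 8192


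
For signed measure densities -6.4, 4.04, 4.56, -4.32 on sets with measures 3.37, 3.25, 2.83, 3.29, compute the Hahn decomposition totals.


Step 1: Compute signed measure on each set:
  Set 1: -6.4 * 3.37 = -21.568
  Set 2: 4.04 * 3.25 = 13.13
  Set 3: 4.56 * 2.83 = 12.9048
  Set 4: -4.32 * 3.29 = -14.2128
Step 2: Total signed measure = (-21.568) + (13.13) + (12.9048) + (-14.2128)
     = -9.746
Step 3: Positive part mu+(X) = sum of positive contributions = 26.0348
Step 4: Negative part mu-(X) = |sum of negative contributions| = 35.7808


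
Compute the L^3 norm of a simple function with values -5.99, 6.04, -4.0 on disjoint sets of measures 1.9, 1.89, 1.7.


Step 1: Compute |f_i|^3 for each value:
  |-5.99|^3 = 214.921799
  |6.04|^3 = 220.348864
  |-4.0|^3 = 64
Step 2: Multiply by measures and sum:
  214.921799 * 1.9 = 408.351418
  220.348864 * 1.89 = 416.459353
  64 * 1.7 = 108.8
Sum = 408.351418 + 416.459353 + 108.8 = 933.610771
Step 3: Take the p-th root:
||f||_3 = (933.610771)^(1/3) = 9.773616


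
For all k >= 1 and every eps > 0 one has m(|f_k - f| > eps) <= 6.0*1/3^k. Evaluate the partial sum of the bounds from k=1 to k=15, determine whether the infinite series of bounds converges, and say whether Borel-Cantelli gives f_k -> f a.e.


Step 1: List the terms 6.0*1/3^k for k = 1 to 15:
  k=1: 2
  k=2: 0.666667
  k=3: 0.222222
  k=4: 0.074074
  k=5: 0.024691
  k=6: 0.00823
  k=7: 0.002743
  k=8: 9.144947e-04
  k=9: 3.048316e-04
  k=10: 1.016105e-04
  k=11: 3.387018e-05
  k=12: 1.129006e-05
  k=13: 3.763353e-06
  k=14: 1.254451e-06
  k=15: 4.181503e-07
Step 2: Partial sum = 2 + 0.666667 + 0.222222 + 0.074074 + 0.024691 + 0.00823 + 0.002743 + 9.144947e-04 + 3.048316e-04 + 1.016105e-04 + 3.387018e-05 + 1.129006e-05 + 3.763353e-06 + 1.254451e-06 + 4.181503e-07
     = 3
Step 3: The full series sum_(k>=1) 6.0*1/3^k converges (geometric series with ratio 1/3 < 1; a constant multiple of a convergent series converges).
Step 4: Fix eps > 0. Since sum_k m(|f_k - f| > eps) < infinity, the Borel-Cantelli lemma gives
        m(limsup_k {|f_k - f| > eps}) = 0, i.e. for a.e. x, |f_k(x) - f(x)| <= eps for all large k.
        Applying this with eps = 1/j for j = 1, 2, ... and intersecting the countably many full-measure sets,
        for a.e. x we get limsup_k |f_k(x) - f(x)| <= 1/j for every j, hence f_k -> f almost everywhere.
Conclusion: series converges; Borel-Cantelli yields f_k -> f a.e.


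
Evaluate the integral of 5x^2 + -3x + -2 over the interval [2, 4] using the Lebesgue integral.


The Lebesgue integral of a Riemann-integrable function agrees with the Riemann integral.
Antiderivative F(x) = (5/3)x^3 + (-3/2)x^2 + -2x
F(4) = (5/3)*4^3 + (-3/2)*4^2 + -2*4
     = (5/3)*64 + (-3/2)*16 + -2*4
     = 106.666667 + -24 + -8
     = 74.666667
F(2) = 3.333333
Integral = F(4) - F(2) = 74.666667 - 3.333333 = 71.333333


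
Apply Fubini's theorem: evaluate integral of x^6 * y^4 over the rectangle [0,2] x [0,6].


By Fubini's theorem, the double integral factors as a product of single integrals:
Step 1: integral_0^2 x^6 dx = [x^7/7] from 0 to 2
     = 2^7/7 = 18.285714
Step 2: integral_0^6 y^4 dy = [y^5/5] from 0 to 6
     = 6^5/5 = 1555.2
Step 3: Double integral = 18.285714 * 1555.2 = 28437.942857


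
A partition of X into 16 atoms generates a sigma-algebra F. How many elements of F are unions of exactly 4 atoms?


Each element of F is a union of some subset of the 16 atoms.
Elements that are unions of exactly 4 atoms correspond to 4-element subsets of the 16 atoms.
Count = C(16, 4) = 16! / (4! * 12!) = 1820.


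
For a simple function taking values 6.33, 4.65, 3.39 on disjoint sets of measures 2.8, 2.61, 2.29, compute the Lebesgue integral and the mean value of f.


Step 1: Integral = sum(value_i * measure_i)
= 6.33*2.8 + 4.65*2.61 + 3.39*2.29
= 17.724 + 12.1365 + 7.7631
= 37.6236
Step 2: Total measure of domain = 2.8 + 2.61 + 2.29 = 7.7
Step 3: Average value = 37.6236 / 7.7 = 4.886182


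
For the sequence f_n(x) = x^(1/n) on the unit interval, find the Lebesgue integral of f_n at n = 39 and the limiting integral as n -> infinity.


At n = 39: f_39(x) = x^(1/39).
Step 1: integral(x^(1/39), 0, 1) = [x^(1/39+1) / (1/39+1)] from 0 to 1
     = 1 / (1/39 + 1) = 1 / ((39+1)/39) = 39/(39+1)
     = 39/40 = 0.975
Step 2: As n -> infinity, f_n(x) = x^(1/n) -> 1 for x in (0,1], and f_n is increasing in n.
By MCT, lim_n integral(f_n) = integral(lim_n f_n) = integral(1, 0, 1) = 1.
Step 3: Verify convergence: 39/40 = 0.975 -> 1


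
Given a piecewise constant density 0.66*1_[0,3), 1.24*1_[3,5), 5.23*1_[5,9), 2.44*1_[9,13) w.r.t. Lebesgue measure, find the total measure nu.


Integrate each piece of the Radon-Nikodym derivative:
Step 1: integral_0^3 0.66 dx = 0.66*(3-0) = 0.66*3 = 1.98
Step 2: integral_3^5 1.24 dx = 1.24*(5-3) = 1.24*2 = 2.48
Step 3: integral_5^9 5.23 dx = 5.23*(9-5) = 5.23*4 = 20.92
Step 4: integral_9^13 2.44 dx = 2.44*(13-9) = 2.44*4 = 9.76
Total: 1.98 + 2.48 + 20.92 + 9.76 = 35.14


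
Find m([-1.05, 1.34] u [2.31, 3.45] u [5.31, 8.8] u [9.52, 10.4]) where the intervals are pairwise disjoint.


For pairwise disjoint intervals, m(union) = sum of lengths.
= (1.34 - -1.05) + (3.45 - 2.31) + (8.8 - 5.31) + (10.4 - 9.52)
= 2.39 + 1.14 + 3.49 + 0.88
= 7.9


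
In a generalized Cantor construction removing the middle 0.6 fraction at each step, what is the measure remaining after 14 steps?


Step 1: At each step, fraction remaining = 1 - 0.6 = 0.4
Step 2: After 14 steps, measure = (0.4)^14
Result = 2.684355e-06


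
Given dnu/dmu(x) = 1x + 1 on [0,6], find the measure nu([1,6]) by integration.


nu(A) = integral_A (dnu/dmu) dmu = integral_1^6 (1x + 1) dx
Step 1: Antiderivative F(x) = (1/2)x^2 + 1x
Step 2: F(6) = (1/2)*6^2 + 1*6 = 18 + 6 = 24
Step 3: F(1) = (1/2)*1^2 + 1*1 = 0.5 + 1 = 1.5
Step 4: nu([1,6]) = F(6) - F(1) = 24 - 1.5 = 22.5


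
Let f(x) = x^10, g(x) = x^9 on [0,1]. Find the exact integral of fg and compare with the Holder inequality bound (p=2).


Step 1: Exact integral of f*g = integral(x^19, 0, 1) = 1/20
     = 0.05
Step 2: Holder bound with p=2, q=2:
  ||f||_p = (integral x^20 dx)^(1/2) = (1/21)^(1/2) = 0.218218
  ||g||_q = (integral x^18 dx)^(1/2) = (1/19)^(1/2) = 0.229416
Step 3: Holder bound = ||f||_p * ||g||_q = 0.218218 * 0.229416 = 0.050063
Verification: 0.05 <= 0.050063 (Holder holds)


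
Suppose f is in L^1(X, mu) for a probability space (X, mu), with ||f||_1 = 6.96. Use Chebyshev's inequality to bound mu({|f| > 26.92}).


Chebyshev/Markov inequality: mu(|f| > eps) <= (||f||_p / eps)^p
Step 1: ||f||_1 / eps = 6.96 / 26.92 = 0.258544
Step 2: Raise to power p = 1:
  (0.258544)^1 = 0.258544
Step 3: Therefore mu(|f| > 26.92) <= 0.258544


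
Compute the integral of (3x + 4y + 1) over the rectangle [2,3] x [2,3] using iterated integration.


By Fubini, integrate in x first, then y.
Step 1: Fix y, integrate over x in [2,3]:
  integral(3x + 4y + 1, x=2..3)
  = 3*(3^2 - 2^2)/2 + (4y + 1)*(3 - 2)
  = 7.5 + (4y + 1)*1
  = 7.5 + 4y + 1
  = 8.5 + 4y
Step 2: Integrate over y in [2,3]:
  integral(8.5 + 4y, y=2..3)
  = 8.5*1 + 4*(3^2 - 2^2)/2
  = 8.5 + 10
  = 18.5


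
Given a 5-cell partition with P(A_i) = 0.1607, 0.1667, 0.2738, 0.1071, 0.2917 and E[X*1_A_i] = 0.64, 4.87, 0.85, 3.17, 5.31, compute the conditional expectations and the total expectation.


For each cell A_i: E[X|A_i] = E[X*1_A_i] / P(A_i)
Step 1: E[X|A_1] = 0.64 / 0.1607 = 3.982576
Step 2: E[X|A_2] = 4.87 / 0.1667 = 29.214157
Step 3: E[X|A_3] = 0.85 / 0.2738 = 3.104456
Step 4: E[X|A_4] = 3.17 / 0.1071 = 29.598506
Step 5: E[X|A_5] = 5.31 / 0.2917 = 18.203634
Verification: E[X] = sum E[X*1_A_i] = 0.64 + 4.87 + 0.85 + 3.17 + 5.31 = 14.84


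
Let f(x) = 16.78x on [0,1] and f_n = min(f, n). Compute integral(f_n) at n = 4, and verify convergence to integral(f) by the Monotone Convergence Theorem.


f(x) = 16.78x on [0,1]; f_n(x) = min(16.78x, n). At n = 4:
Step 1: f(x) reaches 4 at x = 4/16.78 = 0.238379
Step 2: integral(f_4) = integral(16.78x, 0, 0.238379) + integral(4, 0.238379, 1)
       = 16.78*0.238379^2/2 + 4*(1 - 0.238379)
       = 0.476758 + 3.046484
       = 3.523242
Step 3: As n -> infinity, f_n increases to f, so by MCT integral(f_n) -> integral(f) = 16.78/2 = 8.39.
Convergence: integral(f_4) = 3.523242 -> 8.39 as n -> infinity


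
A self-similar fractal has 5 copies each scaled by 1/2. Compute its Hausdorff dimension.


For a self-similar set with N copies scaled by 1/r:
dim_H = log(N)/log(r) = log(5)/log(2)
= 1.609438/0.693147
= 2.321928


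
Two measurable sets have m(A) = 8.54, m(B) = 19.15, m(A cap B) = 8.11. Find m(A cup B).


By inclusion-exclusion: m(A u B) = m(A) + m(B) - m(A n B)
= 8.54 + 19.15 - 8.11
= 19.58


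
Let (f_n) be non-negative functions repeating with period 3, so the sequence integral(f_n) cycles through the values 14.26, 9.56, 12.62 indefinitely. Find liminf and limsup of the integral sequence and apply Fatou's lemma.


The sequence (integral(f_n)) is periodic with period 3, repeating the values 14.26, 9.56, 12.62 indefinitely.
Step 1: For a periodic sequence, every tail (a_m, a_(m+1), ...) contains all 3 period values infinitely often.
Step 2: Hence inf of every tail = min of the period values = min(14.26, 9.56, 12.62) = 9.56.
        liminf_n integral(f_n) = sup over m of (inf of tail from m) = 9.56.
Step 3: Similarly sup of every tail = max of the period values = 14.26.
        limsup_n integral(f_n) = 14.26.
Step 4: Fatou's lemma: integral(liminf_n f_n) <= liminf_n integral(f_n) = 9.56.
        So the integral of the pointwise liminf is at most 9.56.


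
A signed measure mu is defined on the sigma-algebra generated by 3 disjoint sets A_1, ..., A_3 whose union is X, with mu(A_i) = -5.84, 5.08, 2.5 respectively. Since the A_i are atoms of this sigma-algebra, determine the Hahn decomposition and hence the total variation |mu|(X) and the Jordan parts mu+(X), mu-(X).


Step 1: Every measurable set is a union of atoms (the cells / points), so a Hahn decomposition is
  obtained by grouping atoms by sign: P = union of atoms with mu > 0, N = union of the remaining atoms.
  Atoms in P (indices): 2, 3;  atoms in N (indices): 1
  Positive values: 5.08, 2.5
  Negative values: -5.84
Step 2: mu+(X) = mu(P) = sum of positive atom values = 7.58
Step 3: mu-(X) = -mu(N) = sum of |negative atom values| = 5.84
Step 4: |mu|(X) = mu+(X) + mu-(X) = 7.58 + 5.84 = 13.42


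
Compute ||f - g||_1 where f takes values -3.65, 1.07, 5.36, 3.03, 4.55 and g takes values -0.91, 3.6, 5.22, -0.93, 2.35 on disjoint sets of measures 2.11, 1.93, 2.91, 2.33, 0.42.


Step 1: Compute differences f_i - g_i:
  -3.65 - -0.91 = -2.74
  1.07 - 3.6 = -2.53
  5.36 - 5.22 = 0.14
  3.03 - -0.93 = 3.96
  4.55 - 2.35 = 2.2
Step 2: Compute |diff|^1 * measure for each set:
  |-2.74|^1 * 2.11 = 2.74 * 2.11 = 5.7814
  |-2.53|^1 * 1.93 = 2.53 * 1.93 = 4.8829
  |0.14|^1 * 2.91 = 0.14 * 2.91 = 0.4074
  |3.96|^1 * 2.33 = 3.96 * 2.33 = 9.2268
  |2.2|^1 * 0.42 = 2.2 * 0.42 = 0.924
Step 3: Sum = 21.2225
Step 4: ||f-g||_1 = (21.2225)^(1/1) = 21.2225


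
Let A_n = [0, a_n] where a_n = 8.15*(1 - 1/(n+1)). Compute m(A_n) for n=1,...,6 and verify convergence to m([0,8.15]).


By continuity of measure from below: if A_n increases to A, then m(A_n) -> m(A).
Here A = [0, 8.15], so m(A) = 8.15
Step 1: a_1 = 8.15*(1 - 1/2) = 4.075, m(A_1) = 4.075
Step 2: a_2 = 8.15*(1 - 1/3) = 5.4333, m(A_2) = 5.4333
Step 3: a_3 = 8.15*(1 - 1/4) = 6.1125, m(A_3) = 6.1125
Step 4: a_4 = 8.15*(1 - 1/5) = 6.52, m(A_4) = 6.52
Step 5: a_5 = 8.15*(1 - 1/6) = 6.7917, m(A_5) = 6.7917
Step 6: a_6 = 8.15*(1 - 1/7) = 6.9857, m(A_6) = 6.9857
Limit: m(A_n) -> m([0,8.15]) = 8.15


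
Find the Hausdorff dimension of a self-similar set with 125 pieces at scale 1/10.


For a self-similar set with N copies scaled by 1/r:
dim_H = log(N)/log(r) = log(125)/log(10)
= 4.828314/2.302585
= 2.09691


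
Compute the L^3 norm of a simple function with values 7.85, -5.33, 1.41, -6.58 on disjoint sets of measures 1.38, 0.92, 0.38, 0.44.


Step 1: Compute |f_i|^3 for each value:
  |7.85|^3 = 483.736625
  |-5.33|^3 = 151.419437
  |1.41|^3 = 2.803221
  |-6.58|^3 = 284.890312
Step 2: Multiply by measures and sum:
  483.736625 * 1.38 = 667.556542
  151.419437 * 0.92 = 139.305882
  2.803221 * 0.38 = 1.065224
  284.890312 * 0.44 = 125.351737
Sum = 667.556542 + 139.305882 + 1.065224 + 125.351737 = 933.279386
Step 3: Take the p-th root:
||f||_3 = (933.279386)^(1/3) = 9.77246


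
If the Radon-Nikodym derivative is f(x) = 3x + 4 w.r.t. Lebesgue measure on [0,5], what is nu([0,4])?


nu(A) = integral_A (dnu/dmu) dmu = integral_0^4 (3x + 4) dx
Step 1: Antiderivative F(x) = (3/2)x^2 + 4x
Step 2: F(4) = (3/2)*4^2 + 4*4 = 24 + 16 = 40
Step 3: F(0) = (3/2)*0^2 + 4*0 = 0.0 + 0 = 0.0
Step 4: nu([0,4]) = F(4) - F(0) = 40 - 0.0 = 40


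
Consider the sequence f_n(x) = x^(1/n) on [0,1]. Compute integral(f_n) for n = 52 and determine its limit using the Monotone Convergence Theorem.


At n = 52: f_52(x) = x^(1/52).
Step 1: integral(x^(1/52), 0, 1) = [x^(1/52+1) / (1/52+1)] from 0 to 1
     = 1 / (1/52 + 1) = 1 / ((52+1)/52) = 52/(52+1)
     = 52/53 = 0.981132
Step 2: As n -> infinity, f_n(x) = x^(1/n) -> 1 for x in (0,1], and f_n is increasing in n.
By MCT, lim_n integral(f_n) = integral(lim_n f_n) = integral(1, 0, 1) = 1.
Step 3: Verify convergence: 52/53 = 0.981132 -> 1


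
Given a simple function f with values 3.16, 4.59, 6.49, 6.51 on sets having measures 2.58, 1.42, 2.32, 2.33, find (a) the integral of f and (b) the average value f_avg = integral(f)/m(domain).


Step 1: Integral = sum(value_i * measure_i)
= 3.16*2.58 + 4.59*1.42 + 6.49*2.32 + 6.51*2.33
= 8.1528 + 6.5178 + 15.0568 + 15.1683
= 44.8957
Step 2: Total measure of domain = 2.58 + 1.42 + 2.32 + 2.33 = 8.65
Step 3: Average value = 44.8957 / 8.65 = 5.190254


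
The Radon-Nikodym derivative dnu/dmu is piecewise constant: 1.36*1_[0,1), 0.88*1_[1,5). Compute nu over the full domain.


Integrate each piece of the Radon-Nikodym derivative:
Step 1: integral_0^1 1.36 dx = 1.36*(1-0) = 1.36*1 = 1.36
Step 2: integral_1^5 0.88 dx = 0.88*(5-1) = 0.88*4 = 3.52
Total: 1.36 + 3.52 = 4.88


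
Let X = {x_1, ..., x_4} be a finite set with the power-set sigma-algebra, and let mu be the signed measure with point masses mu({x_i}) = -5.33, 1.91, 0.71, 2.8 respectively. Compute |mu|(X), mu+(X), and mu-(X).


Step 1: Every measurable set is a union of atoms (the cells / points), so a Hahn decomposition is
  obtained by grouping atoms by sign: P = union of atoms with mu > 0, N = union of the remaining atoms.
  Atoms in P (indices): 2, 3, 4;  atoms in N (indices): 1
  Positive values: 1.91, 0.71, 2.8
  Negative values: -5.33
Step 2: mu+(X) = mu(P) = sum of positive atom values = 5.42
Step 3: mu-(X) = -mu(N) = sum of |negative atom values| = 5.33
Step 4: |mu|(X) = mu+(X) + mu-(X) = 5.42 + 5.33 = 10.75


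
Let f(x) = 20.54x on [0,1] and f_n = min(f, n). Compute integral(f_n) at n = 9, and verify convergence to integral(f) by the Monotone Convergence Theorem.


f(x) = 20.54x on [0,1]; f_n(x) = min(20.54x, n). At n = 9:
Step 1: f(x) reaches 9 at x = 9/20.54 = 0.438169
Step 2: integral(f_9) = integral(20.54x, 0, 0.438169) + integral(9, 0.438169, 1)
       = 20.54*0.438169^2/2 + 9*(1 - 0.438169)
       = 1.971762 + 5.056475
       = 7.028238
Step 3: As n -> infinity, f_n increases to f, so by MCT integral(f_n) -> integral(f) = 20.54/2 = 10.27.
Convergence: integral(f_9) = 7.028238 -> 10.27 as n -> infinity


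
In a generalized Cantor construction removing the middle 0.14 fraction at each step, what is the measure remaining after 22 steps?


Step 1: At each step, fraction remaining = 1 - 0.14 = 0.86
Step 2: After 22 steps, measure = (0.86)^22
Result = 0.036221


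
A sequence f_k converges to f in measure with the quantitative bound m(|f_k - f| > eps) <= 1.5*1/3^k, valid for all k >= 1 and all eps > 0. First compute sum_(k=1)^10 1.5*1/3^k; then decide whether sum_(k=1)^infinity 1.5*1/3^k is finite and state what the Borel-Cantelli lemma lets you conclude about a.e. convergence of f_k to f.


Step 1: List the terms 1.5*1/3^k for k = 1 to 10:
  k=1: 0.5
  k=2: 0.166667
  k=3: 0.055556
  k=4: 0.018519
  k=5: 0.006173
  k=6: 0.002058
  k=7: 6.858711e-04
  k=8: 2.286237e-04
  k=9: 7.620790e-05
  k=10: 2.540263e-05
Step 2: Partial sum = 0.5 + 0.166667 + 0.055556 + 0.018519 + 0.006173 + 0.002058 + 6.858711e-04 + 2.286237e-04 + 7.620790e-05 + 2.540263e-05
     = 0.749987
Step 3: The full series sum_(k>=1) 1.5*1/3^k converges (geometric series with ratio 1/3 < 1; a constant multiple of a convergent series converges).
Step 4: Fix eps > 0. Since sum_k m(|f_k - f| > eps) < infinity, the Borel-Cantelli lemma gives
        m(limsup_k {|f_k - f| > eps}) = 0, i.e. for a.e. x, |f_k(x) - f(x)| <= eps for all large k.
        Applying this with eps = 1/j for j = 1, 2, ... and intersecting the countably many full-measure sets,
        for a.e. x we get limsup_k |f_k(x) - f(x)| <= 1/j for every j, hence f_k -> f almost everywhere.
Conclusion: series converges; Borel-Cantelli yields f_k -> f a.e.


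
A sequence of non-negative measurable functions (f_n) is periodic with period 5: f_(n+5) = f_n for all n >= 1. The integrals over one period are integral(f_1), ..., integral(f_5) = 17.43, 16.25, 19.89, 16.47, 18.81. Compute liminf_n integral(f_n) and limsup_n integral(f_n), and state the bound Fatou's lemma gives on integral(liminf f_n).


The sequence (integral(f_n)) is periodic with period 5, repeating the values 17.43, 16.25, 19.89, 16.47, 18.81 indefinitely.
Step 1: For a periodic sequence, every tail (a_m, a_(m+1), ...) contains all 5 period values infinitely often.
Step 2: Hence inf of every tail = min of the period values = min(17.43, 16.25, 19.89, 16.47, 18.81) = 16.25.
        liminf_n integral(f_n) = sup over m of (inf of tail from m) = 16.25.
Step 3: Similarly sup of every tail = max of the period values = 19.89.
        limsup_n integral(f_n) = 19.89.
Step 4: Fatou's lemma: integral(liminf_n f_n) <= liminf_n integral(f_n) = 16.25.
        So the integral of the pointwise liminf is at most 16.25.


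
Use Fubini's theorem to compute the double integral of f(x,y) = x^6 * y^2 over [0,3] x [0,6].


By Fubini's theorem, the double integral factors as a product of single integrals:
Step 1: integral_0^3 x^6 dx = [x^7/7] from 0 to 3
     = 3^7/7 = 312.428571
Step 2: integral_0^6 y^2 dy = [y^3/3] from 0 to 6
     = 6^3/3 = 72
Step 3: Double integral = 312.428571 * 72 = 22494.857143


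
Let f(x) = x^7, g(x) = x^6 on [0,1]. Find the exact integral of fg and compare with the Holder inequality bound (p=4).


Step 1: Exact integral of f*g = integral(x^13, 0, 1) = 1/14
     = 0.071429
Step 2: Holder bound with p=4, q=1.333333:
  ||f||_p = (integral x^28 dx)^(1/4) = (1/29)^(1/4) = 0.430924
  ||g||_q = (integral x^8 dx)^(1/1.333333) = (1/9)^(1/1.333333) = 0.19245
Step 3: Holder bound = ||f||_p * ||g||_q = 0.430924 * 0.19245 = 0.082931
Verification: 0.071429 <= 0.082931 (Holder holds)


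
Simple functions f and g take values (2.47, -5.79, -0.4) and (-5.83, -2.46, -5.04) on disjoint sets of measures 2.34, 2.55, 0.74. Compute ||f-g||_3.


Step 1: Compute differences f_i - g_i:
  2.47 - -5.83 = 8.3
  -5.79 - -2.46 = -3.33
  -0.4 - -5.04 = 4.64
Step 2: Compute |diff|^3 * measure for each set:
  |8.3|^3 * 2.34 = 571.787 * 2.34 = 1337.98158
  |-3.33|^3 * 2.55 = 36.926037 * 2.55 = 94.161394
  |4.64|^3 * 0.74 = 99.897344 * 0.74 = 73.924035
Step 3: Sum = 1506.067009
Step 4: ||f-g||_3 = (1506.067009)^(1/3) = 11.462555


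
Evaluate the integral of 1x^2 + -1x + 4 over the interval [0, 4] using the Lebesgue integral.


The Lebesgue integral of a Riemann-integrable function agrees with the Riemann integral.
Antiderivative F(x) = (1/3)x^3 + (-1/2)x^2 + 4x
F(4) = (1/3)*4^3 + (-1/2)*4^2 + 4*4
     = (1/3)*64 + (-1/2)*16 + 4*4
     = 21.333333 + -8 + 16
     = 29.333333
F(0) = 0.0
Integral = F(4) - F(0) = 29.333333 - 0.0 = 29.333333


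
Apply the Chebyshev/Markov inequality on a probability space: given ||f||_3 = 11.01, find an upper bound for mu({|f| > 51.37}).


Chebyshev/Markov inequality: mu(|f| > eps) <= (||f||_p / eps)^p
Step 1: ||f||_3 / eps = 11.01 / 51.37 = 0.214327
Step 2: Raise to power p = 3:
  (0.214327)^3 = 0.009845
Step 3: Therefore mu(|f| > 51.37) <= 0.009845


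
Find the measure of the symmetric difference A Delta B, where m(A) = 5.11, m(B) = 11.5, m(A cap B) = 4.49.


m(A Delta B) = m(A) + m(B) - 2*m(A n B)
= 5.11 + 11.5 - 2*4.49
= 5.11 + 11.5 - 8.98
= 7.63


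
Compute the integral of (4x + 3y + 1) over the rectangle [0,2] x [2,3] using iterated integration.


By Fubini, integrate in x first, then y.
Step 1: Fix y, integrate over x in [0,2]:
  integral(4x + 3y + 1, x=0..2)
  = 4*(2^2 - 0^2)/2 + (3y + 1)*(2 - 0)
  = 8 + (3y + 1)*2
  = 8 + 6y + 2
  = 10 + 6y
Step 2: Integrate over y in [2,3]:
  integral(10 + 6y, y=2..3)
  = 10*1 + 6*(3^2 - 2^2)/2
  = 10 + 15
  = 25


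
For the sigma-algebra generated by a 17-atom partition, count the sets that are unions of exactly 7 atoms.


Each element of F is a union of some subset of the 17 atoms.
Elements that are unions of exactly 7 atoms correspond to 7-element subsets of the 17 atoms.
Count = C(17, 7) = 17! / (7! * 10!) = 19448.


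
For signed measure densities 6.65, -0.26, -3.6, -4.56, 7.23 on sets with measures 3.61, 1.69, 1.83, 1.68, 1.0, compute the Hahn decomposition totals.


Step 1: Compute signed measure on each set:
  Set 1: 6.65 * 3.61 = 24.0065
  Set 2: -0.26 * 1.69 = -0.4394
  Set 3: -3.6 * 1.83 = -6.588
  Set 4: -4.56 * 1.68 = -7.6608
  Set 5: 7.23 * 1.0 = 7.23
Step 2: Total signed measure = (24.0065) + (-0.4394) + (-6.588) + (-7.6608) + (7.23)
     = 16.5483
Step 3: Positive part mu+(X) = sum of positive contributions = 31.2365
Step 4: Negative part mu-(X) = |sum of negative contributions| = 14.6882


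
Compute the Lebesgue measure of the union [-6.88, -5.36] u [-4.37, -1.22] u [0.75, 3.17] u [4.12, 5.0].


For pairwise disjoint intervals, m(union) = sum of lengths.
= (-5.36 - -6.88) + (-1.22 - -4.37) + (3.17 - 0.75) + (5.0 - 4.12)
= 1.52 + 3.15 + 2.42 + 0.88
= 7.97


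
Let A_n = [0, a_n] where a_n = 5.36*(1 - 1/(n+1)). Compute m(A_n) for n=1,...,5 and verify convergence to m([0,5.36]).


By continuity of measure from below: if A_n increases to A, then m(A_n) -> m(A).
Here A = [0, 5.36], so m(A) = 5.36
Step 1: a_1 = 5.36*(1 - 1/2) = 2.68, m(A_1) = 2.68
Step 2: a_2 = 5.36*(1 - 1/3) = 3.5733, m(A_2) = 3.5733
Step 3: a_3 = 5.36*(1 - 1/4) = 4.02, m(A_3) = 4.02
Step 4: a_4 = 5.36*(1 - 1/5) = 4.288, m(A_4) = 4.288
Step 5: a_5 = 5.36*(1 - 1/6) = 4.4667, m(A_5) = 4.4667
Limit: m(A_n) -> m([0,5.36]) = 5.36


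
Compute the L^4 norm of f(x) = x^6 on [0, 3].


Step 1: ||f||_4 = (integral_0^3 |x^6|^4 dx)^(1/4)
     = (integral_0^3 x^24 dx)^(1/4)
Step 2: integral_0^3 x^24 dx = [x^25/(25)] from 0 to 3 = 3^25/25
     = 847288609443/25 = 3.389154e+10
Step 3: ||f||_4 = (3.389154e+10)^(1/4) = 429.064753


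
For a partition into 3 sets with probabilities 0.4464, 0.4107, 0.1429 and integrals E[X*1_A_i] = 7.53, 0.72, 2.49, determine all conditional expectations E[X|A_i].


For each cell A_i: E[X|A_i] = E[X*1_A_i] / P(A_i)
Step 1: E[X|A_1] = 7.53 / 0.4464 = 16.86828
Step 2: E[X|A_2] = 0.72 / 0.4107 = 1.753104
Step 3: E[X|A_3] = 2.49 / 0.1429 = 17.424773
Verification: E[X] = sum E[X*1_A_i] = 7.53 + 0.72 + 2.49 = 10.74


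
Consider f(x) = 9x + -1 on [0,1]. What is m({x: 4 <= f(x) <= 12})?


f^(-1)([4, 12]) = {x : 4 <= 9x + -1 <= 12}
Solving: (4 - -1)/9 <= x <= (12 - -1)/9
= [0.555556, 1.444444]
Intersecting with [0,1]: [0.555556, 1]
Measure = 1 - 0.555556 = 0.444444


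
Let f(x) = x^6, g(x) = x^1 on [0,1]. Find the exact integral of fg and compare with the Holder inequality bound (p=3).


Step 1: Exact integral of f*g = integral(x^7, 0, 1) = 1/8
     = 0.125
Step 2: Holder bound with p=3, q=1.5:
  ||f||_p = (integral x^18 dx)^(1/3) = (1/19)^(1/3) = 0.374756
  ||g||_q = (integral x^1.5 dx)^(1/1.5) = (1/2.5)^(1/1.5) = 0.542884
Step 3: Holder bound = ||f||_p * ||g||_q = 0.374756 * 0.542884 = 0.203449
Verification: 0.125 <= 0.203449 (Holder holds)


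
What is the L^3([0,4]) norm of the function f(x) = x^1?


Step 1: ||f||_3 = (integral_0^4 |x^1|^3 dx)^(1/3)
     = (integral_0^4 x^3 dx)^(1/3)
Step 2: integral_0^4 x^3 dx = [x^4/(4)] from 0 to 4 = 4^4/4
     = 256/4 = 64
Step 3: ||f||_3 = (64)^(1/3) = 4


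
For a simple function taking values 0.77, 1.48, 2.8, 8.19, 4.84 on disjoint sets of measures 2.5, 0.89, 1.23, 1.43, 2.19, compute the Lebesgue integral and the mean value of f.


Step 1: Integral = sum(value_i * measure_i)
= 0.77*2.5 + 1.48*0.89 + 2.8*1.23 + 8.19*1.43 + 4.84*2.19
= 1.925 + 1.3172 + 3.444 + 11.7117 + 10.5996
= 28.9975
Step 2: Total measure of domain = 2.5 + 0.89 + 1.23 + 1.43 + 2.19 = 8.24
Step 3: Average value = 28.9975 / 8.24 = 3.519114


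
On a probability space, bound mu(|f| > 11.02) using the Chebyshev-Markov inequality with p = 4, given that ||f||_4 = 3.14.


Chebyshev/Markov inequality: mu(|f| > eps) <= (||f||_p / eps)^p
Step 1: ||f||_4 / eps = 3.14 / 11.02 = 0.284936
Step 2: Raise to power p = 4:
  (0.284936)^4 = 0.006592
Step 3: Therefore mu(|f| > 11.02) <= 0.006592


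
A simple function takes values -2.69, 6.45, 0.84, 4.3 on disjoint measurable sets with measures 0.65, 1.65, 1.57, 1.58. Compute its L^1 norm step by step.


Step 1: Compute |f_i|^1 for each value:
  |-2.69|^1 = 2.69
  |6.45|^1 = 6.45
  |0.84|^1 = 0.84
  |4.3|^1 = 4.3
Step 2: Multiply by measures and sum:
  2.69 * 0.65 = 1.7485
  6.45 * 1.65 = 10.6425
  0.84 * 1.57 = 1.3188
  4.3 * 1.58 = 6.794
Sum = 1.7485 + 10.6425 + 1.3188 + 6.794 = 20.5038
Step 3: Take the p-th root:
||f||_1 = (20.5038)^(1/1) = 20.5038


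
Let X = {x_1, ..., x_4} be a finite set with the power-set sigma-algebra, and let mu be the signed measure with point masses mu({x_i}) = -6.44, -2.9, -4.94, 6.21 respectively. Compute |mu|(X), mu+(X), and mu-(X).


Step 1: Every measurable set is a union of atoms (the cells / points), so a Hahn decomposition is
  obtained by grouping atoms by sign: P = union of atoms with mu > 0, N = union of the remaining atoms.
  Atoms in P (indices): 4;  atoms in N (indices): 1, 2, 3
  Positive values: 6.21
  Negative values: -6.44, -2.9, -4.94
Step 2: mu+(X) = mu(P) = sum of positive atom values = 6.21
Step 3: mu-(X) = -mu(N) = sum of |negative atom values| = 14.28
Step 4: |mu|(X) = mu+(X) + mu-(X) = 6.21 + 14.28 = 20.49


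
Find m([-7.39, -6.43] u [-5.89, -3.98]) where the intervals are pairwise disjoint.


For pairwise disjoint intervals, m(union) = sum of lengths.
= (-6.43 - -7.39) + (-3.98 - -5.89)
= 0.96 + 1.91
= 2.87


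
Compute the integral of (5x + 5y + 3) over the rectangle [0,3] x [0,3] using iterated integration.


By Fubini, integrate in x first, then y.
Step 1: Fix y, integrate over x in [0,3]:
  integral(5x + 5y + 3, x=0..3)
  = 5*(3^2 - 0^2)/2 + (5y + 3)*(3 - 0)
  = 22.5 + (5y + 3)*3
  = 22.5 + 15y + 9
  = 31.5 + 15y
Step 2: Integrate over y in [0,3]:
  integral(31.5 + 15y, y=0..3)
  = 31.5*3 + 15*(3^2 - 0^2)/2
  = 94.5 + 67.5
  = 162


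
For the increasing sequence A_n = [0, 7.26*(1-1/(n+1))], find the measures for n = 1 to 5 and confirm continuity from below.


By continuity of measure from below: if A_n increases to A, then m(A_n) -> m(A).
Here A = [0, 7.26], so m(A) = 7.26
Step 1: a_1 = 7.26*(1 - 1/2) = 3.63, m(A_1) = 3.63
Step 2: a_2 = 7.26*(1 - 1/3) = 4.84, m(A_2) = 4.84
Step 3: a_3 = 7.26*(1 - 1/4) = 5.445, m(A_3) = 5.445
Step 4: a_4 = 7.26*(1 - 1/5) = 5.808, m(A_4) = 5.808
Step 5: a_5 = 7.26*(1 - 1/6) = 6.05, m(A_5) = 6.05
Limit: m(A_n) -> m([0,7.26]) = 7.26
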